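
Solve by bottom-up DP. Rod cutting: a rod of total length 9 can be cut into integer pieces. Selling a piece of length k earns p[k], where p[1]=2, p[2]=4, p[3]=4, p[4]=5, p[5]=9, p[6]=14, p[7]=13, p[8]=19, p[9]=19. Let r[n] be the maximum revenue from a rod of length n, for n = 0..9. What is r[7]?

   n    0    1    2    3    4    5    6    7    8    9
r[n]    0    2    4    6    8   10   14   16   19   21

16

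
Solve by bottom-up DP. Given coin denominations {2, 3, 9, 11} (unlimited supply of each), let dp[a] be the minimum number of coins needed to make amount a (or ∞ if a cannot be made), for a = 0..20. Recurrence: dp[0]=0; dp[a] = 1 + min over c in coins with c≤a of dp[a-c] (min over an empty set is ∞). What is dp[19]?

 a  0  1  2  3  4  5  6  7  8  9 10 11 12 13 14 15 16 17 18 19 20
dp  0  -  1  1  2  2  2  3  3  1  4  1  2  2  2  3  3  3  2  4  2
(- denotes ∞ / unreachable)

4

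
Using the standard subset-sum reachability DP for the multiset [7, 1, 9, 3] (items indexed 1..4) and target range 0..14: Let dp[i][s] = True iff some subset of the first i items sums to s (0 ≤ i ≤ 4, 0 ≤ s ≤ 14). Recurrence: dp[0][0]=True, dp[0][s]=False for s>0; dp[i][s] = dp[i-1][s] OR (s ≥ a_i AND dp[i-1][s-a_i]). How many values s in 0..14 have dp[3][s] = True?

6

i\s   0   1   2   3   4   5   6   7   8   9  10  11  12  13  14
  0   T   F   F   F   F   F   F   F   F   F   F   F   F   F   F
  1   T   F   F   F   F   F   F   T   F   F   F   F   F   F   F
  2   T   T   F   F   F   F   F   T   T   F   F   F   F   F   F
  3   T   T   F   F   F   F   F   T   T   T   T   F   F   F   F
  4   T   T   F   T   T   F   F   T   T   T   T   T   T   T   F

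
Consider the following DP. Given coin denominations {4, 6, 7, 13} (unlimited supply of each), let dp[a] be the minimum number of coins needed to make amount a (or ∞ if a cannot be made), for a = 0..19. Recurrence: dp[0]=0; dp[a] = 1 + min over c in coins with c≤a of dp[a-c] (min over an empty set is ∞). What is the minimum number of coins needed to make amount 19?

2

 a  0  1  2  3  4  5  6  7  8  9 10 11 12 13 14 15 16 17 18 19
dp  0  -  -  -  1  -  1  1  2  -  2  2  2  1  2  3  3  2  3  2
(- denotes ∞ / unreachable)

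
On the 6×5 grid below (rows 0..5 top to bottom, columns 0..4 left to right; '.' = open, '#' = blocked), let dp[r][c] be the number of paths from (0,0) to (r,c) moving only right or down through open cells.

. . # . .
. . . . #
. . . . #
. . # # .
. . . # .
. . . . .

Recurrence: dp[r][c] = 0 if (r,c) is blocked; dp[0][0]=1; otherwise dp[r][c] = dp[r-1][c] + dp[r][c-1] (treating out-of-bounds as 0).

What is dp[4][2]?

r\c   0   1   2   3   4
  0   1   1   0   0   0
  1   1   2   2   2   0
  2   1   3   5   7   0
  3   1   4   0   0   0
  4   1   5   5   0   0
  5   1   6  11  11  11

5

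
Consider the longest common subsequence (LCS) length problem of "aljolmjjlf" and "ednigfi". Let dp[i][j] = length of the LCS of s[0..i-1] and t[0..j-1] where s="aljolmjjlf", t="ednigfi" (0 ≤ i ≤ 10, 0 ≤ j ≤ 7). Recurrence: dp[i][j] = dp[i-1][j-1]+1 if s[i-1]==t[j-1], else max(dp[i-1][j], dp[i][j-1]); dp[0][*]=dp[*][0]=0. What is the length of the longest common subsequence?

1

   ''  e  d  n  i  g  f  i
''  0  0  0  0  0  0  0  0
 a  0  0  0  0  0  0  0  0
 l  0  0  0  0  0  0  0  0
 j  0  0  0  0  0  0  0  0
 o  0  0  0  0  0  0  0  0
 l  0  0  0  0  0  0  0  0
 m  0  0  0  0  0  0  0  0
 j  0  0  0  0  0  0  0  0
 j  0  0  0  0  0  0  0  0
 l  0  0  0  0  0  0  0  0
 f  0  0  0  0  0  0  1  1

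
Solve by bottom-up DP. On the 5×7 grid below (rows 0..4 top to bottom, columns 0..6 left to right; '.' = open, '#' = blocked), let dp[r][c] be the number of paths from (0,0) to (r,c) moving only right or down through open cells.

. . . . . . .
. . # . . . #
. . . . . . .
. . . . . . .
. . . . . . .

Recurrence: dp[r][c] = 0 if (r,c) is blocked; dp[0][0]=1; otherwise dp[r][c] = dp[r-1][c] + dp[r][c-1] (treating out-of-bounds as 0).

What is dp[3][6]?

r\c   0   1   2   3   4   5   6
  0   1   1   1   1   1   1   1
  1   1   2   0   1   2   3   0
  2   1   3   3   4   6   9   9
  3   1   4   7  11  17  26  35
  4   1   5  12  23  40  66 101

35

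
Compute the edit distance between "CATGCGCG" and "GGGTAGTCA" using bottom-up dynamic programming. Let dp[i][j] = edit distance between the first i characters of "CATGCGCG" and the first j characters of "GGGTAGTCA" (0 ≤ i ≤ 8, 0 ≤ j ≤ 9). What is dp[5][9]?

6

   ''  G  G  G  T  A  G  T  C  A
''  0  1  2  3  4  5  6  7  8  9
 C  1  1  2  3  4  5  6  7  7  8
 A  2  2  2  3  4  4  5  6  7  7
 T  3  3  3  3  3  4  5  5  6  7
 G  4  3  3  3  4  4  4  5  6  7
 C  5  4  4  4  4  5  5  5  5  6
 G  6  5  4  4  5  5  5  6  6  6
 C  7  6  5  5  5  6  6  6  6  7
 G  8  7  6  5  6  6  6  7  7  7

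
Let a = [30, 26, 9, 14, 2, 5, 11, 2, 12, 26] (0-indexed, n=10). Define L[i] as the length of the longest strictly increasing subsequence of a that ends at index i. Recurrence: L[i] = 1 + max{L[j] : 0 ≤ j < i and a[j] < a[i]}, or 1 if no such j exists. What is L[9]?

   i    0    1    2    3    4    5    6    7    8    9
a[i]   30   26    9   14    2    5   11    2   12   26
L[i]    1    1    1    2    1    2    3    1    4    5

5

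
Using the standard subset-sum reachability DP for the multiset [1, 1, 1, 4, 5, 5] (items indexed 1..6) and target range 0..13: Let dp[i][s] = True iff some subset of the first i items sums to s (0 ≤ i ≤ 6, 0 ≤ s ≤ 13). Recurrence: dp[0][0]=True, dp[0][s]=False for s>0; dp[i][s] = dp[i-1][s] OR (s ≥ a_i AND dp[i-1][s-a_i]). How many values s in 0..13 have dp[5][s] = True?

13

i\s   0   1   2   3   4   5   6   7   8   9  10  11  12  13
  0   T   F   F   F   F   F   F   F   F   F   F   F   F   F
  1   T   T   F   F   F   F   F   F   F   F   F   F   F   F
  2   T   T   T   F   F   F   F   F   F   F   F   F   F   F
  3   T   T   T   T   F   F   F   F   F   F   F   F   F   F
  4   T   T   T   T   T   T   T   T   F   F   F   F   F   F
  5   T   T   T   T   T   T   T   T   T   T   T   T   T   F
  6   T   T   T   T   T   T   T   T   T   T   T   T   T   T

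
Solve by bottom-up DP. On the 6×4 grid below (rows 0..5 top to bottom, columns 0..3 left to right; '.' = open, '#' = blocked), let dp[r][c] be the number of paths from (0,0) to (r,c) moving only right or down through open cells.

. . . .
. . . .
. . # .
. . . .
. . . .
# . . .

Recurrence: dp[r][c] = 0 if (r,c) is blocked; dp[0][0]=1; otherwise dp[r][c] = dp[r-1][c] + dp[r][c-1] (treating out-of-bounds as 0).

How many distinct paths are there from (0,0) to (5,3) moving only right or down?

31

r\c   0   1   2   3
  0   1   1   1   1
  1   1   2   3   4
  2   1   3   0   4
  3   1   4   4   8
  4   1   5   9  17
  5   0   5  14  31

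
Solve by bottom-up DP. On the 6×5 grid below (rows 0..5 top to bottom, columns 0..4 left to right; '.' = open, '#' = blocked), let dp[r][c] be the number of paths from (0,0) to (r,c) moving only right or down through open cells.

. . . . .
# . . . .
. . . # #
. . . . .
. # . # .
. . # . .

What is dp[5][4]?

4

r\c   0   1   2   3   4
  0   1   1   1   1   1
  1   0   1   2   3   4
  2   0   1   3   0   0
  3   0   1   4   4   4
  4   0   0   4   0   4
  5   0   0   0   0   4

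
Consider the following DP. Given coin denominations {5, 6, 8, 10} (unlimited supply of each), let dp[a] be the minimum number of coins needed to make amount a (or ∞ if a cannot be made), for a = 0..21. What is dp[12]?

2

 a  0  1  2  3  4  5  6  7  8  9 10 11 12 13 14 15 16 17 18 19 20 21
dp  0  -  -  -  -  1  1  -  1  -  1  2  2  2  2  2  2  3  2  3  2  3
(- denotes ∞ / unreachable)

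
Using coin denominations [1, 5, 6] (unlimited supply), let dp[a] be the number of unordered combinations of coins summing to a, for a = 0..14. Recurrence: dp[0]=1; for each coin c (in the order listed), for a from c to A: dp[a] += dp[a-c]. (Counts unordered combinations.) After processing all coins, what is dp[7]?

after  coin     0     1     2     3     4     5     6     7     8     9    10    11    12    13    14
          1     1     1     1     1     1     1     1     1     1     1     1     1     1     1     1
          5     1     1     1     1     1     2     2     2     2     2     3     3     3     3     3
          6     1     1     1     1     1     2     3     3     3     3     4     5     6     6     6

3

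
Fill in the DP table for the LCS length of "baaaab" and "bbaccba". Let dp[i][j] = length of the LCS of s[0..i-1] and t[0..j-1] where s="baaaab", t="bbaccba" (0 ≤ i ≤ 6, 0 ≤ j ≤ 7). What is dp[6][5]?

   ''  b  b  a  c  c  b  a
''  0  0  0  0  0  0  0  0
 b  0  1  1  1  1  1  1  1
 a  0  1  1  2  2  2  2  2
 a  0  1  1  2  2  2  2  3
 a  0  1  1  2  2  2  2  3
 a  0  1  1  2  2  2  2  3
 b  0  1  2  2  2  2  3  3

2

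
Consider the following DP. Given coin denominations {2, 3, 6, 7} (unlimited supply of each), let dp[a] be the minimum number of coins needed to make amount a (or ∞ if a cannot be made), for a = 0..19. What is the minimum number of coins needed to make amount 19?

3

 a  0  1  2  3  4  5  6  7  8  9 10 11 12 13 14 15 16 17 18 19
dp  0  -  1  1  2  2  1  1  2  2  2  3  2  2  2  3  3  3  3  3
(- denotes ∞ / unreachable)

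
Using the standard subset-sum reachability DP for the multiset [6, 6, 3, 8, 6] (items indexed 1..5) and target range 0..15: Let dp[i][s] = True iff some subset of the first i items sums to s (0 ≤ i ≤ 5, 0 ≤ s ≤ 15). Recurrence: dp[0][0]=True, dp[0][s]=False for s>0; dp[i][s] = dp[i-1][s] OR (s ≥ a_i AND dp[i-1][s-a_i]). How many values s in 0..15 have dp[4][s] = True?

9

i\s   0   1   2   3   4   5   6   7   8   9  10  11  12  13  14  15
  0   T   F   F   F   F   F   F   F   F   F   F   F   F   F   F   F
  1   T   F   F   F   F   F   T   F   F   F   F   F   F   F   F   F
  2   T   F   F   F   F   F   T   F   F   F   F   F   T   F   F   F
  3   T   F   F   T   F   F   T   F   F   T   F   F   T   F   F   T
  4   T   F   F   T   F   F   T   F   T   T   F   T   T   F   T   T
  5   T   F   F   T   F   F   T   F   T   T   F   T   T   F   T   T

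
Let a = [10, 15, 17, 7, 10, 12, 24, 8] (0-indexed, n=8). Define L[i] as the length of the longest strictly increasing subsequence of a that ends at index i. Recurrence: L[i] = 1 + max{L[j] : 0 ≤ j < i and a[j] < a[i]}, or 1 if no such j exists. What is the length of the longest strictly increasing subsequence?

   i    0    1    2    3    4    5    6    7
a[i]   10   15   17    7   10   12   24    8
L[i]    1    2    3    1    2    3    4    2

4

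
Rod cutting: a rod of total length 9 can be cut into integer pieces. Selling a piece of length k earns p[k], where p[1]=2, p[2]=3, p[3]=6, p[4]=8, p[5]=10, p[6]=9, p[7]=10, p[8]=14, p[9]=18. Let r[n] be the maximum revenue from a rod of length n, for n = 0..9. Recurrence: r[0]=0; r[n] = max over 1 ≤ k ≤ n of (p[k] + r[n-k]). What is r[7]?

14

   n    0    1    2    3    4    5    6    7    8    9
r[n]    0    2    4    6    8   10   12   14   16   18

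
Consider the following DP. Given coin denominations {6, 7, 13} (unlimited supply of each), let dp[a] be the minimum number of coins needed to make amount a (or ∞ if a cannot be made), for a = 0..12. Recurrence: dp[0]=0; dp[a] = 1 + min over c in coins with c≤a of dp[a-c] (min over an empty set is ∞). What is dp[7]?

 a  0  1  2  3  4  5  6  7  8  9 10 11 12
dp  0  -  -  -  -  -  1  1  -  -  -  -  2
(- denotes ∞ / unreachable)

1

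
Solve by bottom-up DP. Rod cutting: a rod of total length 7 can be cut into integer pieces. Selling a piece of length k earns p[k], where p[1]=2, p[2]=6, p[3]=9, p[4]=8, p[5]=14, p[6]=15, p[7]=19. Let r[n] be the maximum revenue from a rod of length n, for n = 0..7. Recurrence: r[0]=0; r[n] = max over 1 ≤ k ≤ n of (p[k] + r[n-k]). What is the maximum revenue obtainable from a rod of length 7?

21

   n    0    1    2    3    4    5    6    7
r[n]    0    2    6    9   12   15   18   21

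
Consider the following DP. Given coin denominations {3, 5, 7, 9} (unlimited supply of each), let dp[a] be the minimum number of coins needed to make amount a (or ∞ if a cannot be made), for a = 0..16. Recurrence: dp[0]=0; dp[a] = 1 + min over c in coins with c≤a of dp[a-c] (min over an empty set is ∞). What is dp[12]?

2

 a  0  1  2  3  4  5  6  7  8  9 10 11 12 13 14 15 16
dp  0  -  -  1  -  1  2  1  2  1  2  3  2  3  2  3  2
(- denotes ∞ / unreachable)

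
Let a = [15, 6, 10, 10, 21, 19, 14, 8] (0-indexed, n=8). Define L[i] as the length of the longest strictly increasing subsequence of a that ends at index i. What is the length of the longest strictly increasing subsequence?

   i    0    1    2    3    4    5    6    7
a[i]   15    6   10   10   21   19   14    8
L[i]    1    1    2    2    3    3    3    2

3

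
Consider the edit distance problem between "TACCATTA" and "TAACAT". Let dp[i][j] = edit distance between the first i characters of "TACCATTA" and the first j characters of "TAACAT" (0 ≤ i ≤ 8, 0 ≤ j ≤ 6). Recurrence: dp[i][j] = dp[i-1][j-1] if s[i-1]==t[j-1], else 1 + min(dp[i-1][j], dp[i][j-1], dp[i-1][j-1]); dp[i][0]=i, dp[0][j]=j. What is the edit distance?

   ''  T  A  A  C  A  T
''  0  1  2  3  4  5  6
 T  1  0  1  2  3  4  5
 A  2  1  0  1  2  3  4
 C  3  2  1  1  1  2  3
 C  4  3  2  2  1  2  3
 A  5  4  3  2  2  1  2
 T  6  5  4  3  3  2  1
 T  7  6  5  4  4  3  2
 A  8  7  6  5  5  4  3

3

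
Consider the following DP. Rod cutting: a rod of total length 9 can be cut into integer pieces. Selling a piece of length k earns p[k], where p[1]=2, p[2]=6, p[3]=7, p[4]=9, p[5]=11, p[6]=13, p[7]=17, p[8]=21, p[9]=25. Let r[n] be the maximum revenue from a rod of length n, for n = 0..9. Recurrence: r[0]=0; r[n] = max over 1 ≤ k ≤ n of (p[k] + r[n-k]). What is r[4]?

12

   n    0    1    2    3    4    5    6    7    8    9
r[n]    0    2    6    8   12   14   18   20   24   26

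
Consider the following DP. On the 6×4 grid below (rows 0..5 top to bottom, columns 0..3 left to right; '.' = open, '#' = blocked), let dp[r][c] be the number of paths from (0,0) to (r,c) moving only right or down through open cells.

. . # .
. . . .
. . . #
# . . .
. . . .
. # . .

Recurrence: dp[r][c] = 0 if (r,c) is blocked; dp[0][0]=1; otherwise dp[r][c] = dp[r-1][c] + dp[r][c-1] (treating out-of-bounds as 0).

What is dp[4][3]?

19

r\c   0   1   2   3
  0   1   1   0   0
  1   1   2   2   2
  2   1   3   5   0
  3   0   3   8   8
  4   0   3  11  19
  5   0   0  11  30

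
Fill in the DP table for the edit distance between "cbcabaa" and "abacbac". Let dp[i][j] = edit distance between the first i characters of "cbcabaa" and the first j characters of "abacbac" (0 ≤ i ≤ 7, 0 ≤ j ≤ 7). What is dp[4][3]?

   ''  a  b  a  c  b  a  c
''  0  1  2  3  4  5  6  7
 c  1  1  2  3  3  4  5  6
 b  2  2  1  2  3  3  4  5
 c  3  3  2  2  2  3  4  4
 a  4  3  3  2  3  3  3  4
 b  5  4  3  3  3  3  4  4
 a  6  5  4  3  4  4  3  4
 a  7  6  5  4  4  5  4  4

2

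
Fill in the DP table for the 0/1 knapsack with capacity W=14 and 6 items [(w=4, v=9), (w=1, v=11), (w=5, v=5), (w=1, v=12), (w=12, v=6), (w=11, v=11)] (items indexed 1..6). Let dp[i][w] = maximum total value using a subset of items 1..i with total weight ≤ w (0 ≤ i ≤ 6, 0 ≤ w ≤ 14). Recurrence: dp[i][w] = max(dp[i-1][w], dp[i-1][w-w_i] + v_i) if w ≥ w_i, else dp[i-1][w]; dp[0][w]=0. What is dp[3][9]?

i\w   0   1   2   3   4   5   6   7   8   9  10  11  12  13  14
  0   0   0   0   0   0   0   0   0   0   0   0   0   0   0   0
  1   0   0   0   0   9   9   9   9   9   9   9   9   9   9   9
  2   0  11  11  11  11  20  20  20  20  20  20  20  20  20  20
  3   0  11  11  11  11  20  20  20  20  20  25  25  25  25  25
  4   0  12  23  23  23  23  32  32  32  32  32  37  37  37  37
  5   0  12  23  23  23  23  32  32  32  32  32  37  37  37  37
  6   0  12  23  23  23  23  32  32  32  32  32  37  37  37  37

20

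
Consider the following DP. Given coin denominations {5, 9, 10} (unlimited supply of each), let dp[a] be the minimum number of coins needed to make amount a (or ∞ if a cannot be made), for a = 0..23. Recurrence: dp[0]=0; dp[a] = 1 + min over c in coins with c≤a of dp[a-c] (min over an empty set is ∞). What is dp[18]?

2

 a  0  1  2  3  4  5  6  7  8  9 10 11 12 13 14 15 16 17 18 19 20 21 22 23
dp  0  -  -  -  -  1  -  -  -  1  1  -  -  -  2  2  -  -  2  2  2  -  -  3
(- denotes ∞ / unreachable)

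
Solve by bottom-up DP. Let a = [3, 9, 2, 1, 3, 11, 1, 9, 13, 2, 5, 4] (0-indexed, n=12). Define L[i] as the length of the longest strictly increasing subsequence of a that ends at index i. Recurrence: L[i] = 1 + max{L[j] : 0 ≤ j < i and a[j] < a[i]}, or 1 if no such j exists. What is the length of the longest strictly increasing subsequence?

   i    0    1    2    3    4    5    6    7    8    9   10   11
a[i]    3    9    2    1    3   11    1    9   13    2    5    4
L[i]    1    2    1    1    2    3    1    3    4    2    3    3

4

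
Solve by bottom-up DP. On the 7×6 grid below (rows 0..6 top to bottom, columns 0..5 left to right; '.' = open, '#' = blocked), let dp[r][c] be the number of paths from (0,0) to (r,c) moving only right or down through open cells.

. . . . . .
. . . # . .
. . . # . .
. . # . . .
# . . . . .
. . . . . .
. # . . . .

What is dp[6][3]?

20

r\c   0   1   2   3   4   5
  0   1   1   1   1   1   1
  1   1   2   3   0   1   2
  2   1   3   6   0   1   3
  3   1   4   0   0   1   4
  4   0   4   4   4   5   9
  5   0   4   8  12  17  26
  6   0   0   8  20  37  63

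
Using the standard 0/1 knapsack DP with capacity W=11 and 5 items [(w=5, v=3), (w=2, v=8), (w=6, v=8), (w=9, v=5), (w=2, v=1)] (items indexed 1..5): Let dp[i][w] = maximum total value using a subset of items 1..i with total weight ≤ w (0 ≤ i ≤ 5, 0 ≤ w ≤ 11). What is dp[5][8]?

i\w   0   1   2   3   4   5   6   7   8   9  10  11
  0   0   0   0   0   0   0   0   0   0   0   0   0
  1   0   0   0   0   0   3   3   3   3   3   3   3
  2   0   0   8   8   8   8   8  11  11  11  11  11
  3   0   0   8   8   8   8   8  11  16  16  16  16
  4   0   0   8   8   8   8   8  11  16  16  16  16
  5   0   0   8   8   9   9   9  11  16  16  17  17

16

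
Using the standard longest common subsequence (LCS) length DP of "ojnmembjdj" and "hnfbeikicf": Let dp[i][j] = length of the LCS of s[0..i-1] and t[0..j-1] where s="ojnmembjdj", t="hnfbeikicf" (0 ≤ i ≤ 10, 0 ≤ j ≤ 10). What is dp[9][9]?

2

   ''  h  n  f  b  e  i  k  i  c  f
''  0  0  0  0  0  0  0  0  0  0  0
 o  0  0  0  0  0  0  0  0  0  0  0
 j  0  0  0  0  0  0  0  0  0  0  0
 n  0  0  1  1  1  1  1  1  1  1  1
 m  0  0  1  1  1  1  1  1  1  1  1
 e  0  0  1  1  1  2  2  2  2  2  2
 m  0  0  1  1  1  2  2  2  2  2  2
 b  0  0  1  1  2  2  2  2  2  2  2
 j  0  0  1  1  2  2  2  2  2  2  2
 d  0  0  1  1  2  2  2  2  2  2  2
 j  0  0  1  1  2  2  2  2  2  2  2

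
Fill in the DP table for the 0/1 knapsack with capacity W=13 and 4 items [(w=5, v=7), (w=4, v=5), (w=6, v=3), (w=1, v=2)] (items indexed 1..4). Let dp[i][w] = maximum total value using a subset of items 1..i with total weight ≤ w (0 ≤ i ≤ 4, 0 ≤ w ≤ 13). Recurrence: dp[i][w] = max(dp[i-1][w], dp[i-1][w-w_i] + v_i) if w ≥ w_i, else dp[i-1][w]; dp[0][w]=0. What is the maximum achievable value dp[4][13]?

i\w   0   1   2   3   4   5   6   7   8   9  10  11  12  13
  0   0   0   0   0   0   0   0   0   0   0   0   0   0   0
  1   0   0   0   0   0   7   7   7   7   7   7   7   7   7
  2   0   0   0   0   5   7   7   7   7  12  12  12  12  12
  3   0   0   0   0   5   7   7   7   7  12  12  12  12  12
  4   0   2   2   2   5   7   9   9   9  12  14  14  14  14

14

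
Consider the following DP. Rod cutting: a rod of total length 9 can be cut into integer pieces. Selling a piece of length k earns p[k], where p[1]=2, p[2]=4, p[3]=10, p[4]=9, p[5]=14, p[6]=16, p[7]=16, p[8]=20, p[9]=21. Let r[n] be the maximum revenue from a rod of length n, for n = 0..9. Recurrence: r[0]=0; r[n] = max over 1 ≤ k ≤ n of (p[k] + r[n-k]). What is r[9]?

30

   n    0    1    2    3    4    5    6    7    8    9
r[n]    0    2    4   10   12   14   20   22   24   30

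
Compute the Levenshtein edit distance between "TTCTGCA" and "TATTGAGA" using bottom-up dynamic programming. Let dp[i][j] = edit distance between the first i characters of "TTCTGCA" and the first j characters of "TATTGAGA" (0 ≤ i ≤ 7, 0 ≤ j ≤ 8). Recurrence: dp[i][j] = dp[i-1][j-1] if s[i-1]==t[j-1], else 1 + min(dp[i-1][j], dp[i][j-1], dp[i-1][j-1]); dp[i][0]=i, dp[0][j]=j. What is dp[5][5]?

2

   ''  T  A  T  T  G  A  G  A
''  0  1  2  3  4  5  6  7  8
 T  1  0  1  2  3  4  5  6  7
 T  2  1  1  1  2  3  4  5  6
 C  3  2  2  2  2  3  4  5  6
 T  4  3  3  2  2  3  4  5  6
 G  5  4  4  3  3  2  3  4  5
 C  6  5  5  4  4  3  3  4  5
 A  7  6  5  5  5  4  3  4  4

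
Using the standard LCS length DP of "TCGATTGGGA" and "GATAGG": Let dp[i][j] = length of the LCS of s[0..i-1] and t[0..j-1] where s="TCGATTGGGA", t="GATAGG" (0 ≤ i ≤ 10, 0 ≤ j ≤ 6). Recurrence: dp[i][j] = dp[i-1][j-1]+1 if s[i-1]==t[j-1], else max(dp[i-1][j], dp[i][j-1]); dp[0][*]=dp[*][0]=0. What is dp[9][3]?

   ''  G  A  T  A  G  G
''  0  0  0  0  0  0  0
 T  0  0  0  1  1  1  1
 C  0  0  0  1  1  1  1
 G  0  1  1  1  1  2  2
 A  0  1  2  2  2  2  2
 T  0  1  2  3  3  3  3
 T  0  1  2  3  3  3  3
 G  0  1  2  3  3  4  4
 G  0  1  2  3  3  4  5
 G  0  1  2  3  3  4  5
 A  0  1  2  3  4  4  5

3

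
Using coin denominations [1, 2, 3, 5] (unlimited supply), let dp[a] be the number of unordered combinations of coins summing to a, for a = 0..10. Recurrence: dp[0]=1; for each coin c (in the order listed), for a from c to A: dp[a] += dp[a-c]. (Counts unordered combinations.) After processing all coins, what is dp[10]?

after  coin     0     1     2     3     4     5     6     7     8     9    10
          1     1     1     1     1     1     1     1     1     1     1     1
          2     1     1     2     2     3     3     4     4     5     5     6
          3     1     1     2     3     4     5     7     8    10    12    14
          5     1     1     2     3     4     6     8    10    13    16    20

20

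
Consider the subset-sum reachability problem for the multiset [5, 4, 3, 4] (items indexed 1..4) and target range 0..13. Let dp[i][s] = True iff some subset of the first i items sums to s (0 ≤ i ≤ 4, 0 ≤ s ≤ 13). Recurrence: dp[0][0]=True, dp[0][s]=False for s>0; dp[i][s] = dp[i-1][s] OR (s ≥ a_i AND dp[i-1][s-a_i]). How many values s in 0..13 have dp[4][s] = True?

i\s   0   1   2   3   4   5   6   7   8   9  10  11  12  13
  0   T   F   F   F   F   F   F   F   F   F   F   F   F   F
  1   T   F   F   F   F   T   F   F   F   F   F   F   F   F
  2   T   F   F   F   T   T   F   F   F   T   F   F   F   F
  3   T   F   F   T   T   T   F   T   T   T   F   F   T   F
  4   T   F   F   T   T   T   F   T   T   T   F   T   T   T

10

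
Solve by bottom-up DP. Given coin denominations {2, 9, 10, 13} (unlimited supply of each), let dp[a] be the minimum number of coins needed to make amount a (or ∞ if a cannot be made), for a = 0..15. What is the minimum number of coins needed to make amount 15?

 a  0  1  2  3  4  5  6  7  8  9 10 11 12 13 14 15
dp  0  -  1  -  2  -  3  -  4  1  1  2  2  1  3  2
(- denotes ∞ / unreachable)

2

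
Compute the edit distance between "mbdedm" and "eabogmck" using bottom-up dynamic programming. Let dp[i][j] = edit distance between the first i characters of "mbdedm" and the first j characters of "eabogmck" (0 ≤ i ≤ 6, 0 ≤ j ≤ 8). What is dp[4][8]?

   ''  e  a  b  o  g  m  c  k
''  0  1  2  3  4  5  6  7  8
 m  1  1  2  3  4  5  5  6  7
 b  2  2  2  2  3  4  5  6  7
 d  3  3  3  3  3  4  5  6  7
 e  4  3  4  4  4  4  5  6  7
 d  5  4  4  5  5  5  5  6  7
 m  6  5  5  5  6  6  5  6  7

7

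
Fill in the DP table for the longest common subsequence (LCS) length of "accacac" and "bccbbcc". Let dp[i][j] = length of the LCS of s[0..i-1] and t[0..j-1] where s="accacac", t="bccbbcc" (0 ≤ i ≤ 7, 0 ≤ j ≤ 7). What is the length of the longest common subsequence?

   ''  b  c  c  b  b  c  c
''  0  0  0  0  0  0  0  0
 a  0  0  0  0  0  0  0  0
 c  0  0  1  1  1  1  1  1
 c  0  0  1  2  2  2  2  2
 a  0  0  1  2  2  2  2  2
 c  0  0  1  2  2  2  3  3
 a  0  0  1  2  2  2  3  3
 c  0  0  1  2  2  2  3  4

4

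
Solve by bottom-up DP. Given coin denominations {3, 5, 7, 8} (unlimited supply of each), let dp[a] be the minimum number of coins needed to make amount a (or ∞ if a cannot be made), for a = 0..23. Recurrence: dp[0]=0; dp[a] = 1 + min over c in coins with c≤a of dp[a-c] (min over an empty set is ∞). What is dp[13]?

2

 a  0  1  2  3  4  5  6  7  8  9 10 11 12 13 14 15 16 17 18 19 20 21 22 23
dp  0  -  -  1  -  1  2  1  1  3  2  2  2  2  2  2  2  3  3  3  3  3  3  3
(- denotes ∞ / unreachable)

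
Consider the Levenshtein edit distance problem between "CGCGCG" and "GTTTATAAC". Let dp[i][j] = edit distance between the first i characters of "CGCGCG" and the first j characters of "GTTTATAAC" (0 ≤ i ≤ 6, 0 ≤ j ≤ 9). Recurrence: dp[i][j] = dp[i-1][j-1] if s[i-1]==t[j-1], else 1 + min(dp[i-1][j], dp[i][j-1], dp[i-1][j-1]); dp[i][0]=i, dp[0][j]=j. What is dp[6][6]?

6

   ''  G  T  T  T  A  T  A  A  C
''  0  1  2  3  4  5  6  7  8  9
 C  1  1  2  3  4  5  6  7  8  8
 G  2  1  2  3  4  5  6  7  8  9
 C  3  2  2  3  4  5  6  7  8  8
 G  4  3  3  3  4  5  6  7  8  9
 C  5  4  4  4  4  5  6  7  8  8
 G  6  5  5  5  5  5  6  7  8  9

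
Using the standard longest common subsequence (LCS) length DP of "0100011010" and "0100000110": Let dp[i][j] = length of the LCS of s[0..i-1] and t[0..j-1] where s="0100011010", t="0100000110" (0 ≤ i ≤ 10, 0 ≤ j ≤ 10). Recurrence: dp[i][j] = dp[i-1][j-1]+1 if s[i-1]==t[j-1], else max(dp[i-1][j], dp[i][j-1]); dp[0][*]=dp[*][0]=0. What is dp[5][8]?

   ''  0  1  0  0  0  0  0  1  1  0
''  0  0  0  0  0  0  0  0  0  0  0
 0  0  1  1  1  1  1  1  1  1  1  1
 1  0  1  2  2  2  2  2  2  2  2  2
 0  0  1  2  3  3  3  3  3  3  3  3
 0  0  1  2  3  4  4  4  4  4  4  4
 0  0  1  2  3  4  5  5  5  5  5  5
 1  0  1  2  3  4  5  5  5  6  6  6
 1  0  1  2  3  4  5  5  5  6  7  7
 0  0  1  2  3  4  5  6  6  6  7  8
 1  0  1  2  3  4  5  6  6  7  7  8
 0  0  1  2  3  4  5  6  7  7  7  8

5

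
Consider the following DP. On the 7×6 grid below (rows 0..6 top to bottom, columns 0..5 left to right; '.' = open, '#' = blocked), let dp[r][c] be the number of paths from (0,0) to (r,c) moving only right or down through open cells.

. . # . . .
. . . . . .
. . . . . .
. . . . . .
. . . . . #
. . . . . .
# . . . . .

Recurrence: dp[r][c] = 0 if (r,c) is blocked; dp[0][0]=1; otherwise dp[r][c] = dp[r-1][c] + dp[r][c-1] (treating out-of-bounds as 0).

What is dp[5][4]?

r\c   0   1   2   3   4   5
  0   1   1   0   0   0   0
  1   1   2   2   2   2   2
  2   1   3   5   7   9  11
  3   1   4   9  16  25  36
  4   1   5  14  30  55   0
  5   1   6  20  50 105 105
  6   0   6  26  76 181 286

105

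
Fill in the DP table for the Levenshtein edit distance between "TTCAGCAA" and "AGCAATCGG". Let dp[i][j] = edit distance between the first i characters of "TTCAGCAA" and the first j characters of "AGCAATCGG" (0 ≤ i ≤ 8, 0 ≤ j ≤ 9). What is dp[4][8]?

   ''  A  G  C  A  A  T  C  G  G
''  0  1  2  3  4  5  6  7  8  9
 T  1  1  2  3  4  5  5  6  7  8
 T  2  2  2  3  4  5  5  6  7  8
 C  3  3  3  2  3  4  5  5  6  7
 A  4  3  4  3  2  3  4  5  6  7
 G  5  4  3  4  3  3  4  5  5  6
 C  6  5  4  3  4  4  4  4  5  6
 A  7  6  5  4  3  4  5  5  5  6
 A  8  7  6  5  4  3  4  5  6  6

6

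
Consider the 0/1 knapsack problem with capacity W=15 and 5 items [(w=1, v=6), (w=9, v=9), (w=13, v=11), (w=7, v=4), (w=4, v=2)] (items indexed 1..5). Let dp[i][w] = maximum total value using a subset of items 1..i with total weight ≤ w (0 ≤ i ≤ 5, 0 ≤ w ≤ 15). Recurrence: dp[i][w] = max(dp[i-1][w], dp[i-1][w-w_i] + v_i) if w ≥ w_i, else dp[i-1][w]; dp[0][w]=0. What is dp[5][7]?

8

i\w   0   1   2   3   4   5   6   7   8   9  10  11  12  13  14  15
  0   0   0   0   0   0   0   0   0   0   0   0   0   0   0   0   0
  1   0   6   6   6   6   6   6   6   6   6   6   6   6   6   6   6
  2   0   6   6   6   6   6   6   6   6   9  15  15  15  15  15  15
  3   0   6   6   6   6   6   6   6   6   9  15  15  15  15  17  17
  4   0   6   6   6   6   6   6   6  10  10  15  15  15  15  17  17
  5   0   6   6   6   6   8   8   8  10  10  15  15  15  15  17  17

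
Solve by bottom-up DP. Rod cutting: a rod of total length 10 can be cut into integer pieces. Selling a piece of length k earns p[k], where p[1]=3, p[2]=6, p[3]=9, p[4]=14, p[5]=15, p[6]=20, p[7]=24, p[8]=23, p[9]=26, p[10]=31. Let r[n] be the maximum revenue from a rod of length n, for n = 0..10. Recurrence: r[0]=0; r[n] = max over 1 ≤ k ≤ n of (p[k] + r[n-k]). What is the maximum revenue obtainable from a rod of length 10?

   n    0    1    2    3    4    5    6    7    8    9   10
r[n]    0    3    6    9   14   17   20   24   28   31   34

34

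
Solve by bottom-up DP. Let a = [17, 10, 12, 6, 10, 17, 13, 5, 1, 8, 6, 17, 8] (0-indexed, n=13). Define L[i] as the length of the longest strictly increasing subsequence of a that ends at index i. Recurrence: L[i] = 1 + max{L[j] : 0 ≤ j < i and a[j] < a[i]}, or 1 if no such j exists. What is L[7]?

   i    0    1    2    3    4    5    6    7    8    9   10   11   12
a[i]   17   10   12    6   10   17   13    5    1    8    6   17    8
L[i]    1    1    2    1    2    3    3    1    1    2    2    4    3

1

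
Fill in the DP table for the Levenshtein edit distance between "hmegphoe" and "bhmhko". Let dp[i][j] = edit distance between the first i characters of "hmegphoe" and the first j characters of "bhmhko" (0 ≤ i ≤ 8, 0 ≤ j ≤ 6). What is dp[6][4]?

   ''  b  h  m  h  k  o
''  0  1  2  3  4  5  6
 h  1  1  1  2  3  4  5
 m  2  2  2  1  2  3  4
 e  3  3  3  2  2  3  4
 g  4  4  4  3  3  3  4
 p  5  5  5  4  4  4  4
 h  6  6  5  5  4  5  5
 o  7  7  6  6  5  5  5
 e  8  8  7  7  6  6  6

4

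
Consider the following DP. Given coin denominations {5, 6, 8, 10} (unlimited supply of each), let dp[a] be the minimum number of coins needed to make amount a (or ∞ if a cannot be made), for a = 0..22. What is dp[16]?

2

 a  0  1  2  3  4  5  6  7  8  9 10 11 12 13 14 15 16 17 18 19 20 21 22
dp  0  -  -  -  -  1  1  -  1  -  1  2  2  2  2  2  2  3  2  3  2  3  3
(- denotes ∞ / unreachable)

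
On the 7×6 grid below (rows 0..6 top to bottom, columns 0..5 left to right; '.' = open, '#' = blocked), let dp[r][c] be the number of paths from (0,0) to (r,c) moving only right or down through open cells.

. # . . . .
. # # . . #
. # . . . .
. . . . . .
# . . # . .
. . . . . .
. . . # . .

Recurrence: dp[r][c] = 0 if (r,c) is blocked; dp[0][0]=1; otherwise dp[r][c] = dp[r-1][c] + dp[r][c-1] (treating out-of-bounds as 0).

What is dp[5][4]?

4

r\c   0   1   2   3   4   5
  0   1   0   0   0   0   0
  1   1   0   0   0   0   0
  2   1   0   0   0   0   0
  3   1   1   1   1   1   1
  4   0   1   2   0   1   2
  5   0   1   3   3   4   6
  6   0   1   4   0   4  10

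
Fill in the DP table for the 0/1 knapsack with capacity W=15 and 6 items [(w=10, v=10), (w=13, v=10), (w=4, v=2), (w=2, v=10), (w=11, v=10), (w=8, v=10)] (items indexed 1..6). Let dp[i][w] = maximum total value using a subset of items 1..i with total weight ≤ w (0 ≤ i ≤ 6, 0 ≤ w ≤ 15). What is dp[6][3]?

i\w   0   1   2   3   4   5   6   7   8   9  10  11  12  13  14  15
  0   0   0   0   0   0   0   0   0   0   0   0   0   0   0   0   0
  1   0   0   0   0   0   0   0   0   0   0  10  10  10  10  10  10
  2   0   0   0   0   0   0   0   0   0   0  10  10  10  10  10  10
  3   0   0   0   0   2   2   2   2   2   2  10  10  10  10  12  12
  4   0   0  10  10  10  10  12  12  12  12  12  12  20  20  20  20
  5   0   0  10  10  10  10  12  12  12  12  12  12  20  20  20  20
  6   0   0  10  10  10  10  12  12  12  12  20  20  20  20  22  22

10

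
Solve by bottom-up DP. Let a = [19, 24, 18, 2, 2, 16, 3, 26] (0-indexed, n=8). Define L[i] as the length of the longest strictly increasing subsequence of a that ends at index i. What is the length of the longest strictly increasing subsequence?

   i    0    1    2    3    4    5    6    7
a[i]   19   24   18    2    2   16    3   26
L[i]    1    2    1    1    1    2    2    3

3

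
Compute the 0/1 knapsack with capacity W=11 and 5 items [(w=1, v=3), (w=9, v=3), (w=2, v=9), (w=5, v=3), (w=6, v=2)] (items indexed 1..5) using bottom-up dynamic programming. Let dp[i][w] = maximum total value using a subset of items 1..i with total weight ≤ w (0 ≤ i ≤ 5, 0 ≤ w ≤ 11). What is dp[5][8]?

15

i\w   0   1   2   3   4   5   6   7   8   9  10  11
  0   0   0   0   0   0   0   0   0   0   0   0   0
  1   0   3   3   3   3   3   3   3   3   3   3   3
  2   0   3   3   3   3   3   3   3   3   3   6   6
  3   0   3   9  12  12  12  12  12  12  12  12  12
  4   0   3   9  12  12  12  12  12  15  15  15  15
  5   0   3   9  12  12  12  12  12  15  15  15  15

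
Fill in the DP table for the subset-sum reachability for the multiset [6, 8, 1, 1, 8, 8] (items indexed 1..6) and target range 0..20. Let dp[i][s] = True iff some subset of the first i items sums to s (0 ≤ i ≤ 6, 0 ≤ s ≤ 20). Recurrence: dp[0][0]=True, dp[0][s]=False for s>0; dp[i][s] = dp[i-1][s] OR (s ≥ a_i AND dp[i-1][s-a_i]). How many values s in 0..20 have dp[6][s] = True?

i\s   0   1   2   3   4   5   6   7   8   9  10  11  12  13  14  15  16  17  18  19  20
  0   T   F   F   F   F   F   F   F   F   F   F   F   F   F   F   F   F   F   F   F   F
  1   T   F   F   F   F   F   T   F   F   F   F   F   F   F   F   F   F   F   F   F   F
  2   T   F   F   F   F   F   T   F   T   F   F   F   F   F   T   F   F   F   F   F   F
  3   T   T   F   F   F   F   T   T   T   T   F   F   F   F   T   T   F   F   F   F   F
  4   T   T   T   F   F   F   T   T   T   T   T   F   F   F   T   T   T   F   F   F   F
  5   T   T   T   F   F   F   T   T   T   T   T   F   F   F   T   T   T   T   T   F   F
  6   T   T   T   F   F   F   T   T   T   T   T   F   F   F   T   T   T   T   T   F   F

13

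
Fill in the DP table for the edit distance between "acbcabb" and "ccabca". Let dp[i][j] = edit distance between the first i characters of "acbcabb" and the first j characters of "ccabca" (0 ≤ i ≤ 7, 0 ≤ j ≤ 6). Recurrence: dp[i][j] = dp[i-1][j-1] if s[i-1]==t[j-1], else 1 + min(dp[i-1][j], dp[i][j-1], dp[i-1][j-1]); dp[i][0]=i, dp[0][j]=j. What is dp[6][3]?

   ''  c  c  a  b  c  a
''  0  1  2  3  4  5  6
 a  1  1  2  2  3  4  5
 c  2  1  1  2  3  3  4
 b  3  2  2  2  2  3  4
 c  4  3  2  3  3  2  3
 a  5  4  3  2  3  3  2
 b  6  5  4  3  2  3  3
 b  7  6  5  4  3  3  4

3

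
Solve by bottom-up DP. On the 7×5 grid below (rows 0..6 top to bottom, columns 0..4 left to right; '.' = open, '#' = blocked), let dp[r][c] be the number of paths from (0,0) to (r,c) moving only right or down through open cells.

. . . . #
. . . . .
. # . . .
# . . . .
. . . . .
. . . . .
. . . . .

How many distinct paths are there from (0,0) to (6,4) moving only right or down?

r\c   0   1   2   3   4
  0   1   1   1   1   0
  1   1   2   3   4   4
  2   1   0   3   7  11
  3   0   0   3  10  21
  4   0   0   3  13  34
  5   0   0   3  16  50
  6   0   0   3  19  69

69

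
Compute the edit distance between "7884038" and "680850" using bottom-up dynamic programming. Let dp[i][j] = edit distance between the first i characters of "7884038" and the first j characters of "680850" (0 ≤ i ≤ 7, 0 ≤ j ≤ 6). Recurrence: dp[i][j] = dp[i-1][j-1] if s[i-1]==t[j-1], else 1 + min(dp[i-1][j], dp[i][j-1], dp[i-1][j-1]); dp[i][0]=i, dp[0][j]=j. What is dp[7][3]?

   ''  6  8  0  8  5  0
''  0  1  2  3  4  5  6
 7  1  1  2  3  4  5  6
 8  2  2  1  2  3  4  5
 8  3  3  2  2  2  3  4
 4  4  4  3  3  3  3  4
 0  5  5  4  3  4  4  3
 3  6  6  5  4  4  5  4
 8  7  7  6  5  4  5  5

5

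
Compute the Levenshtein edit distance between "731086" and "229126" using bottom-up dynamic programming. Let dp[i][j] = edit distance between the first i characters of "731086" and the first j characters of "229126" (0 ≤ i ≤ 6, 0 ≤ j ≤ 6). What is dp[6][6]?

   ''  2  2  9  1  2  6
''  0  1  2  3  4  5  6
 7  1  1  2  3  4  5  6
 3  2  2  2  3  4  5  6
 1  3  3  3  3  3  4  5
 0  4  4  4  4  4  4  5
 8  5  5  5  5  5  5  5
 6  6  6  6  6  6  6  5

5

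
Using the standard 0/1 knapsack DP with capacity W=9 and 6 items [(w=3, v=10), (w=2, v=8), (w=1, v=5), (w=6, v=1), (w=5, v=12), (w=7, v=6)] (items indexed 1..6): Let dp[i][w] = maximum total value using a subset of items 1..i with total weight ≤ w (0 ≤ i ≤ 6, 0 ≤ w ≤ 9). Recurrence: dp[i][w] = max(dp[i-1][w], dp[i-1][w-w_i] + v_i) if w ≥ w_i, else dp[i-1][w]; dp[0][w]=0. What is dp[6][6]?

i\w   0   1   2   3   4   5   6   7   8   9
  0   0   0   0   0   0   0   0   0   0   0
  1   0   0   0  10  10  10  10  10  10  10
  2   0   0   8  10  10  18  18  18  18  18
  3   0   5   8  13  15  18  23  23  23  23
  4   0   5   8  13  15  18  23  23  23  23
  5   0   5   8  13  15  18  23  23  25  27
  6   0   5   8  13  15  18  23  23  25  27

23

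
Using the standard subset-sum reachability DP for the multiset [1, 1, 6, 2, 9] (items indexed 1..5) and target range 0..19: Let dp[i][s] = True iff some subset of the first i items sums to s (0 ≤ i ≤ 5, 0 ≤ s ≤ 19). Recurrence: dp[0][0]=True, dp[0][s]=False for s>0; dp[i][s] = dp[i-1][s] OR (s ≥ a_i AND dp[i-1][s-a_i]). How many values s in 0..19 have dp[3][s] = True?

6

i\s   0   1   2   3   4   5   6   7   8   9  10  11  12  13  14  15  16  17  18  19
  0   T   F   F   F   F   F   F   F   F   F   F   F   F   F   F   F   F   F   F   F
  1   T   T   F   F   F   F   F   F   F   F   F   F   F   F   F   F   F   F   F   F
  2   T   T   T   F   F   F   F   F   F   F   F   F   F   F   F   F   F   F   F   F
  3   T   T   T   F   F   F   T   T   T   F   F   F   F   F   F   F   F   F   F   F
  4   T   T   T   T   T   F   T   T   T   T   T   F   F   F   F   F   F   F   F   F
  5   T   T   T   T   T   F   T   T   T   T   T   T   T   T   F   T   T   T   T   T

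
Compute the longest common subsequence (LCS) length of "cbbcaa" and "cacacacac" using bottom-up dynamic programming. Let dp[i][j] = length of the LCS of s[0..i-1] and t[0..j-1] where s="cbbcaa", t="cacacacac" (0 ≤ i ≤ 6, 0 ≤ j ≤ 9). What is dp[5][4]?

   ''  c  a  c  a  c  a  c  a  c
''  0  0  0  0  0  0  0  0  0  0
 c  0  1  1  1  1  1  1  1  1  1
 b  0  1  1  1  1  1  1  1  1  1
 b  0  1  1  1  1  1  1  1  1  1
 c  0  1  1  2  2  2  2  2  2  2
 a  0  1  2  2  3  3  3  3  3  3
 a  0  1  2  2  3  3  4  4  4  4

3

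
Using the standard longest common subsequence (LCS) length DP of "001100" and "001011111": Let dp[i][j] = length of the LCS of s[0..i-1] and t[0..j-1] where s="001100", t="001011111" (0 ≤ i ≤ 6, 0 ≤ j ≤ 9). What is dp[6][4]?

   ''  0  0  1  0  1  1  1  1  1
''  0  0  0  0  0  0  0  0  0  0
 0  0  1  1  1  1  1  1  1  1  1
 0  0  1  2  2  2  2  2  2  2  2
 1  0  1  2  3  3  3  3  3  3  3
 1  0  1  2  3  3  4  4  4  4  4
 0  0  1  2  3  4  4  4  4  4  4
 0  0  1  2  3  4  4  4  4  4  4

4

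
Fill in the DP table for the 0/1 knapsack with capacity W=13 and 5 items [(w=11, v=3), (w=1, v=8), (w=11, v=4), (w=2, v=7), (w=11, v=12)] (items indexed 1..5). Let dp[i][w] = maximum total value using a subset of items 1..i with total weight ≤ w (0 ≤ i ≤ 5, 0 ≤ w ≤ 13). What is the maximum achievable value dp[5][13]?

i\w   0   1   2   3   4   5   6   7   8   9  10  11  12  13
  0   0   0   0   0   0   0   0   0   0   0   0   0   0   0
  1   0   0   0   0   0   0   0   0   0   0   0   3   3   3
  2   0   8   8   8   8   8   8   8   8   8   8   8  11  11
  3   0   8   8   8   8   8   8   8   8   8   8   8  12  12
  4   0   8   8  15  15  15  15  15  15  15  15  15  15  15
  5   0   8   8  15  15  15  15  15  15  15  15  15  20  20

20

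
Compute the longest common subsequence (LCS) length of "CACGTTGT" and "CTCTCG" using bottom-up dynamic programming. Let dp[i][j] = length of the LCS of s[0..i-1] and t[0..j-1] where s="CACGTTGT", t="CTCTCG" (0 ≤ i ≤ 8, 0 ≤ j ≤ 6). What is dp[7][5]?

   ''  C  T  C  T  C  G
''  0  0  0  0  0  0  0
 C  0  1  1  1  1  1  1
 A  0  1  1  1  1  1  1
 C  0  1  1  2  2  2  2
 G  0  1  1  2  2  2  3
 T  0  1  2  2  3  3  3
 T  0  1  2  2  3  3  3
 G  0  1  2  2  3  3  4
 T  0  1  2  2  3  3  4

3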